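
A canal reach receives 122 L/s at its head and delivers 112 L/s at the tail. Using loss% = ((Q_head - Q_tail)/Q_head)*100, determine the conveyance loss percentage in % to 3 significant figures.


loss = ((122 - 112)/122)*100 = 8.20 %
Therefore the conveyance loss percentage = 8.20 %.


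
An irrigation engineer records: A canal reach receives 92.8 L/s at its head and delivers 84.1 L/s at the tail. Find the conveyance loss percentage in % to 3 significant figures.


Approach: apply the conveyance loss ratio, loss% = ((Q_head - Q_tail)/Q_head)*100.
loss = ((92.8 - 84.1)/92.8)*100 = 9.38 %
Therefore the conveyance loss percentage = 9.38 %.


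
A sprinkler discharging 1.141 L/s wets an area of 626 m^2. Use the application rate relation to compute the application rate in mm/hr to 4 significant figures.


Approach: apply the application rate relation, rate = (Q/A)*3600.
rate = (1.141 / 626) * 3600 = 6.562 mm/hr
Therefore the application rate = 6.562 mm/hr.


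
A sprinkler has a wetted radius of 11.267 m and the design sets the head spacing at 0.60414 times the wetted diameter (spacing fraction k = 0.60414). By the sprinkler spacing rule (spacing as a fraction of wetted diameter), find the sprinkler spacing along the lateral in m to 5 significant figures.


Approach: apply the sprinkler spacing rule (spacing as a fraction of wetted diameter), S = k*(2*R).
S = 0.60414 * (2 * 11.267) = 13.614 m
Therefore the sprinkler spacing along the lateral = 13.614 m.


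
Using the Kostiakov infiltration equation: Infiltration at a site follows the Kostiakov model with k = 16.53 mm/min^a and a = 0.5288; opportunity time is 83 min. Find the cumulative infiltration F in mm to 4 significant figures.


Approach: apply the Kostiakov infiltration equation, F = k*t^a.
F = 16.53 * 83^0.5288 = 171.0 mm
Therefore the cumulative infiltration F = 171.0 mm.


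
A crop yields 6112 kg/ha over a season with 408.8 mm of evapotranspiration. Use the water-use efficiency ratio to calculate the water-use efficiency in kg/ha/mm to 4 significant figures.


Approach: apply the water-use efficiency ratio, WUE = yield/ET.
WUE = 6112 / 408.8 = 14.95 kg/ha/mm
Therefore the water-use efficiency = 14.95 kg/ha/mm.


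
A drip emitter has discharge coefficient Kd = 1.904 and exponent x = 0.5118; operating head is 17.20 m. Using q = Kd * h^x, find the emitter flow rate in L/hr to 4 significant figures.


q = 1.904 * 17.20^0.5118 = 8.166 L/hr
Therefore the emitter flow rate = 8.166 L/hr.


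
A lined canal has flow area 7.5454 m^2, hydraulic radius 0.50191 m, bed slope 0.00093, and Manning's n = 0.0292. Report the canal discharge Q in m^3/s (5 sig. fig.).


Approach: apply Manning's equation, Q = (1/n)*A*R^(2/3)*S^(1/2).
Q = (1/0.0292) * 7.5454 * 0.50191^(2/3) * 0.00093^(1/2) = 4.9769 m^3/s
Therefore the canal discharge Q = 4.9769 m^3/s.


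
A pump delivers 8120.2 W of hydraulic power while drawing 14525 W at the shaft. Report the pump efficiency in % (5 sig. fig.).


Approach: apply the efficiency ratio, eta = (P_out/P_in)*100.
eta = (8120.2 / 14525) * 100 = 55.905 %
Therefore the pump efficiency = 55.905 %.


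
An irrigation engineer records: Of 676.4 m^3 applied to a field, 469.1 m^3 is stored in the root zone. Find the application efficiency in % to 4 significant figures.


Approach: apply the application efficiency ratio, Ea = (stored/applied)*100.
Ea = (469.1/676.4)*100 = 69.35 %
Therefore the application efficiency = 69.35 %.


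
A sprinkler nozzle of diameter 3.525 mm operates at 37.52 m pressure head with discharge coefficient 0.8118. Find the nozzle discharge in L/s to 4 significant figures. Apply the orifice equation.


Approach: apply the orifice equation, Q = Cd*A*sqrt(2*g*h), A = pi*(d/2)^2.
A = pi*(3.525e-3/2)^2 = 9.75906e-06 m^2
Q = 0.8118 * 9.75906e-06 * sqrt(2*9.81*37.52) * 1000 = 0.2150 L/s
Therefore the nozzle discharge = 0.2150 L/s.


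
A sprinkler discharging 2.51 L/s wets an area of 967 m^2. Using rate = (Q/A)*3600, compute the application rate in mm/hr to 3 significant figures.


rate = (2.51 / 967) * 3600 = 9.34 mm/hr
Therefore the application rate = 9.34 mm/hr.


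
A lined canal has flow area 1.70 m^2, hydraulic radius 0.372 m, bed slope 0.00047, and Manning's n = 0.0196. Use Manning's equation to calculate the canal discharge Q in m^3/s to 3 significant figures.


Approach: apply Manning's equation, Q = (1/n)*A*R^(2/3)*S^(1/2).
Q = (1/0.0196) * 1.70 * 0.372^(2/3) * 0.00047^(1/2) = 0.973 m^3/s
Therefore the canal discharge Q = 0.973 m^3/s.


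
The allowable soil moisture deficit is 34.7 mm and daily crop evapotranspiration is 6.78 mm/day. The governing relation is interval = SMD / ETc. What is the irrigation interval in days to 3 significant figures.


interval = 34.7 / 6.78 = 5.12 days
Therefore the irrigation interval = 5.12 days.


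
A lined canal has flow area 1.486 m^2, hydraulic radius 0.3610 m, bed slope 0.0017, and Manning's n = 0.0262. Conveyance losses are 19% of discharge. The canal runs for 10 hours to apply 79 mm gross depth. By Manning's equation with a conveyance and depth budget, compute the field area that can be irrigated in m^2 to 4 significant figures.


Approach: apply Manning's equation with a conveyance and depth budget, Q = (1/n)*A*R^(2/3)*S^(1/2); Q_field = Q*(1-loss); Area = Q_field*t/(d/1000).
Step 1 — canal discharge (Manning's equation):
  Q = (1/0.0262) * 1.486 * 0.3610^(2/3) * 0.0017^(1/2) = 1.18562 m^3/s
Step 2 — delivered flow: Q_field = 1.18562*(1 - 19/100) = 0.960355 m^3/s
Step 3 — volume delivered: V = 0.960355 * 10*3600 = 34572.8 m^3
Step 4 — area served: A = V / (depth/1000) = 34572.8 / 0.079 = 437600 m^2
Therefore the field area that can be irrigated = 437600 m^2.


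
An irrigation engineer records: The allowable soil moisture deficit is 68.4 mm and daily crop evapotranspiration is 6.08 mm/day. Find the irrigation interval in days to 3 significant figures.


Approach: apply the irrigation interval relation, interval = SMD / ETc.
interval = 68.4 / 6.08 = 11.2 days
Therefore the irrigation interval = 11.2 days.


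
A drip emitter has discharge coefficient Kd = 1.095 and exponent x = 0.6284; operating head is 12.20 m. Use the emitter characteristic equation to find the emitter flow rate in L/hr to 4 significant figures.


Approach: apply the emitter characteristic equation, q = Kd * h^x.
q = 1.095 * 12.20^0.6284 = 5.273 L/hr
Therefore the emitter flow rate = 5.273 L/hr.


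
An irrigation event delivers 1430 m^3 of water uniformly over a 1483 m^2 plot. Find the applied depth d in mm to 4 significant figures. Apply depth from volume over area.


Approach: apply depth from volume over area, d = (V/A)*1000.
d = (1430 / 1483) * 1000 = 964.3 mm
Therefore the applied depth d = 964.3 mm.


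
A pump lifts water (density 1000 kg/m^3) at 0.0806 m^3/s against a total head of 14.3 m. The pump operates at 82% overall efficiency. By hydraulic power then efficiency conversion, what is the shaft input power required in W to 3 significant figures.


Approach: apply hydraulic power then efficiency conversion, P = rho*g*Q*H; P_in = P/eta.
Step 1 — hydraulic power (P = rho*g*Q*H):
  P = 1000 * 9.81 * 0.0806 * 14.3 = 11307 W
Step 2 — input power: P_in = P/eta = 11307 / 0.82 = 13800 W
Therefore the shaft input power required = 13800 W.


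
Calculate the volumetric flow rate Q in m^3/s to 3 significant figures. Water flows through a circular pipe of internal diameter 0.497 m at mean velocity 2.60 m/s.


Approach: apply the continuity equation for pipe flow, Q = A * v with A = pi*(D/2)^2.
A = pi*(0.497/2)^2 = 0.19400 m^2
Q = 0.19400 * 2.60 = 0.504 m^3/s
Therefore the volumetric flow rate Q = 0.504 m^3/s.


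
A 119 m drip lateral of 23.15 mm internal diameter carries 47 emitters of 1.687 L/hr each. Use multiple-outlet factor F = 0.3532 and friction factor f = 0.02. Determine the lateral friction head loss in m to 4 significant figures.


Approach: apply Darcy-Weisbach with the multiple-outlet F-factor, Q = n*q/(3600*1000) m^3/s; v = Q/A; hf = F*f*(L/D)*(v^2/(2g)).
Q = 47*1.687/(3600*1000) = 2.20247e-05 m^3/s
A = pi*(23.15e-3/2)^2 = 4.20913e-04 m^2, so v = Q/A = 0.0523261 m/s
hf = 0.3532*0.02*(119/0.02315)*(0.0523261^2/(2*9.81)) = 0.005067 m
Therefore the lateral friction head loss = 0.005067 m.


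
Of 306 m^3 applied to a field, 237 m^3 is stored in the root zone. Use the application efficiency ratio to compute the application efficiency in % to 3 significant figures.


Approach: apply the application efficiency ratio, Ea = (stored/applied)*100.
Ea = (237/306)*100 = 77.5 %
Therefore the application efficiency = 77.5 %.


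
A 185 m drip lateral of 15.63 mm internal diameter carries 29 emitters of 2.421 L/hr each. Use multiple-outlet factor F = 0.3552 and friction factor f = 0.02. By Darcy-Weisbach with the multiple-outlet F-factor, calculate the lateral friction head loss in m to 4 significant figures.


Approach: apply Darcy-Weisbach with the multiple-outlet F-factor, Q = n*q/(3600*1000) m^3/s; v = Q/A; hf = F*f*(L/D)*(v^2/(2g)).
Q = 29*2.421/(3600*1000) = 1.95025e-05 m^3/s
A = pi*(15.63e-3/2)^2 = 1.91870e-04 m^2, so v = Q/A = 0.101644 m/s
hf = 0.3552*0.02*(185/0.01563)*(0.101644^2/(2*9.81)) = 0.04428 m
Therefore the lateral friction head loss = 0.04428 m.


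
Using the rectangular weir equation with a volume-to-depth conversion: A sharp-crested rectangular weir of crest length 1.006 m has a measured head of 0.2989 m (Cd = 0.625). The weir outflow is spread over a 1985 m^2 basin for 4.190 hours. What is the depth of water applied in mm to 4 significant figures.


Approach: apply the rectangular weir equation with a volume-to-depth conversion, Q = (2/3)*Cd*L*sqrt(2g)*H^1.5; d = Q*t/A * 1000.
Step 1 — weir discharge:
  Q = (2/3)*0.625*1.006*sqrt(2*9.81)*0.2989^1.5 = 0.303407 m^3/s
Step 2 — volume: V = 0.303407 * 4.190*3600 = 4576.59 m^3
Step 3 — depth: d = V/A * 1000 = 4576.59/1985 * 1000 = 2306 mm
Therefore the depth of water applied = 2306 mm.


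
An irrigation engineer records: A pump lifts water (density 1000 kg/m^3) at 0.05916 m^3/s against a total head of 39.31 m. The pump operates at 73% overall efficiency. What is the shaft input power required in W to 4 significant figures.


Approach: apply hydraulic power then efficiency conversion, P = rho*g*Q*H; P_in = P/eta.
Step 1 — hydraulic power (P = rho*g*Q*H):
  P = 1000 * 9.81 * 0.05916 * 39.31 = 22813.9 W
Step 2 — input power: P_in = P/eta = 22813.9 / 0.73 = 31250 W
Therefore the shaft input power required = 31250 W.


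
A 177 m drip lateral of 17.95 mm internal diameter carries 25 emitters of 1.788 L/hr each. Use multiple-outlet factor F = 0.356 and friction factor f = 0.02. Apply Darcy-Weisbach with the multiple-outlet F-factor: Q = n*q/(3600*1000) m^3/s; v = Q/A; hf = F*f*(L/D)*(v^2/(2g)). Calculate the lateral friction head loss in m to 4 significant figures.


Q = 25*1.788/(3600*1000) = 1.24167e-05 m^3/s
A = pi*(17.95e-3/2)^2 = 2.53057e-04 m^2, so v = Q/A = 0.0490666 m/s
hf = 0.356*0.02*(177/0.01795)*(0.0490666^2/(2*9.81)) = 0.008615 m
Therefore the lateral friction head loss = 0.008615 m.


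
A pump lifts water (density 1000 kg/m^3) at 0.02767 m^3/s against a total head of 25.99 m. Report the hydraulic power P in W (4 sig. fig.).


Approach: apply the hydraulic power relation, P = rho*g*Q*H.
P = 1000 * 9.81 * 0.02767 * 25.99 = 7055 W
Therefore the hydraulic power P = 7055 W.


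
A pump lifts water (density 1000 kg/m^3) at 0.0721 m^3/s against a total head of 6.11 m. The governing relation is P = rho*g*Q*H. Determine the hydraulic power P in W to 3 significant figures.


P = 1000 * 9.81 * 0.0721 * 6.11 = 4320 W
Therefore the hydraulic power P = 4320 W.


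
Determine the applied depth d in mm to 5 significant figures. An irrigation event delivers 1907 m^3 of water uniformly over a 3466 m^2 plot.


Approach: apply depth from volume over area, d = (V/A)*1000.
d = (1907 / 3466) * 1000 = 550.20 mm
Therefore the applied depth d = 550.20 mm.


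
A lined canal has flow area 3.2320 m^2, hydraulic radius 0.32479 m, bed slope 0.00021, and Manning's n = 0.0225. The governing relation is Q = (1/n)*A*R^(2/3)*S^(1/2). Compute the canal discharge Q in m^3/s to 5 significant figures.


Q = (1/0.0225) * 3.2320 * 0.32479^(2/3) * 0.00021^(1/2) = 0.98356 m^3/s
Therefore the canal discharge Q = 0.98356 m^3/s.


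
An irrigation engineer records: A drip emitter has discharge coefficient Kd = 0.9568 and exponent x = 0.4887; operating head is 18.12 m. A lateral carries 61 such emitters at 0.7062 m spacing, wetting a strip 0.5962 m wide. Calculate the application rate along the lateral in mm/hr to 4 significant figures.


Approach: apply the emitter equation with a lateral mass balance, q = Kd*h^x; Q = n*q; rate = Q/(n*spacing*width).
Step 1 — single emitter flow (q = Kd*h^x):
  q = 0.9568 * 18.12^0.4887 = 3.94170 L/hr
Step 2 — total lateral flow: Q = 61 * 3.94170 = 240.443 L/hr
Step 3 — wetted area: A = 61 * 0.7062 * 0.5962 = 25.6832 m^2
Step 4 — application rate: Q/A = 240.443/25.6832 = 9.362 mm/hr
Therefore the application rate along the lateral = 9.362 mm/hr.


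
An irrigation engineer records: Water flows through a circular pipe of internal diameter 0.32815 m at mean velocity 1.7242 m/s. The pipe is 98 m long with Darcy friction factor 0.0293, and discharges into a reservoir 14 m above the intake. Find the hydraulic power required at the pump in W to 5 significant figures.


Approach: apply continuity + Darcy-Weisbach + hydraulic power, Q = A*v; hf = f*(L/D)*(v^2/(2g)); H = static + hf; P = rho*g*Q*H.
Step 1 — flow rate (continuity, Q = A*v):
  A = pi*(0.32815/2)^2 = 0.08457358 m^2
  Q = 0.08457358 * 1.7242 = 0.1458218 m^3/s
Step 2 — friction head loss (Darcy-Weisbach):
  hf = 0.0293 * (98/0.32815) * (1.7242^2 / (2*9.81))
  hf = 1.325860 m
Step 3 — total head: H = 14 + 1.325860 = 15.32586 m
Step 4 — hydraulic power (P = rho*g*Q*H):
  P = 1000 * 9.81 * 0.1458218 * 15.32586 = 21924 W
Therefore the hydraulic power required at the pump = 21924 W.


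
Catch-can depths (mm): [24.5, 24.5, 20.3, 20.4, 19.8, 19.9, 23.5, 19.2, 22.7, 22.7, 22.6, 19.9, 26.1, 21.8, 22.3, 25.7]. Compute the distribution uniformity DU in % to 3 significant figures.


Approach: apply the low-quarter distribution uniformity, DU = (mean of lowest quarter of readings / overall mean)*100.
sorted lowest 4 of 16: [19.2, 19.8, 19.9, 19.9] -> mean = 19.700 mm
overall mean = 22.244 mm
DU = (19.700/22.244)*100 = 88.6 %
Therefore the distribution uniformity DU = 88.6 %.


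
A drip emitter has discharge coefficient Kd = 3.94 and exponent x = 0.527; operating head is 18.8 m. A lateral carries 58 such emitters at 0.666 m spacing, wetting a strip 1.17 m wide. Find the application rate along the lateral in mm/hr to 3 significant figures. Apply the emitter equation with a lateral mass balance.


Approach: apply the emitter equation with a lateral mass balance, q = Kd*h^x; Q = n*q; rate = Q/(n*spacing*width).
Step 1 — single emitter flow (q = Kd*h^x):
  q = 3.94 * 18.8^0.527 = 18.492 L/hr
Step 2 — total lateral flow: Q = 58 * 18.492 = 1072.5 L/hr
Step 3 — wetted area: A = 58 * 0.666 * 1.17 = 45.195 m^2
Step 4 — application rate: Q/A = 1072.5/45.195 = 23.7 mm/hr
Therefore the application rate along the lateral = 23.7 mm/hr.


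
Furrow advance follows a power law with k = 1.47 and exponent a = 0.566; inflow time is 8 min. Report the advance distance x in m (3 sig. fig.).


Approach: apply the power-law advance function, x = k*t^a.
x = 1.47 * 8^0.566 = 4.77 m
Therefore the advance distance x = 4.77 m.


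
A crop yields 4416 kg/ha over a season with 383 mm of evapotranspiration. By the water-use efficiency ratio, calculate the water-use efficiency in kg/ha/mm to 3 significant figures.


Approach: apply the water-use efficiency ratio, WUE = yield/ET.
WUE = 4416 / 383 = 11.5 kg/ha/mm
Therefore the water-use efficiency = 11.5 kg/ha/mm.


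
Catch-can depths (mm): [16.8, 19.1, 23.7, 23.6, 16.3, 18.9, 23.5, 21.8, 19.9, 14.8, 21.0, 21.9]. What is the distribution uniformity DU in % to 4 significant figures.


Approach: apply the low-quarter distribution uniformity, DU = (mean of lowest quarter of readings / overall mean)*100.
sorted lowest 3 of 12: [14.8, 16.3, 16.8] -> mean = 15.9667 mm
overall mean = 20.1083 mm
DU = (15.9667/20.1083)*100 = 79.40 %
Therefore the distribution uniformity DU = 79.40 %.


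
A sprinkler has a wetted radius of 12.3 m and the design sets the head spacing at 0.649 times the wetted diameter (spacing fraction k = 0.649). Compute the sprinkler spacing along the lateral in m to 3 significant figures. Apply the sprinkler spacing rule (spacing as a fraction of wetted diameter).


Approach: apply the sprinkler spacing rule (spacing as a fraction of wetted diameter), S = k*(2*R).
S = 0.649 * (2 * 12.3) = 16.0 m
Therefore the sprinkler spacing along the lateral = 16.0 m.


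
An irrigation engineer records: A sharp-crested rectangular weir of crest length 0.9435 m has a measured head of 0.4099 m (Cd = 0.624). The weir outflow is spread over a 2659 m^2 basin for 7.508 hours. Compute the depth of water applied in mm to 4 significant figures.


Approach: apply the rectangular weir equation with a volume-to-depth conversion, Q = (2/3)*Cd*L*sqrt(2g)*H^1.5; d = Q*t/A * 1000.
Step 1 — weir discharge:
  Q = (2/3)*0.624*0.9435*sqrt(2*9.81)*0.4099^1.5 = 0.456249 m^3/s
Step 2 — volume: V = 0.456249 * 7.508*3600 = 12331.9 m^3
Step 3 — depth: d = V/A * 1000 = 12331.9/2659 * 1000 = 4638 mm
Therefore the depth of water applied = 4638 mm.


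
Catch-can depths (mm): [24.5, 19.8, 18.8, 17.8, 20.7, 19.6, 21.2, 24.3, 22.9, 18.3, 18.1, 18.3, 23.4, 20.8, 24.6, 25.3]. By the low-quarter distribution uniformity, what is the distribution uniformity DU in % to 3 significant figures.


Approach: apply the low-quarter distribution uniformity, DU = (mean of lowest quarter of readings / overall mean)*100.
sorted lowest 4 of 16: [17.8, 18.1, 18.3, 18.3] -> mean = 18.125 mm
overall mean = 21.150 mm
DU = (18.125/21.150)*100 = 85.7 %
Therefore the distribution uniformity DU = 85.7 %.


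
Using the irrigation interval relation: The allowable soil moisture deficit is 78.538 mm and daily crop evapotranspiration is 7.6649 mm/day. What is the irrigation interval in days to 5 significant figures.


Approach: apply the irrigation interval relation, interval = SMD / ETc.
interval = 78.538 / 7.6649 = 10.246 days
Therefore the irrigation interval = 10.246 days.


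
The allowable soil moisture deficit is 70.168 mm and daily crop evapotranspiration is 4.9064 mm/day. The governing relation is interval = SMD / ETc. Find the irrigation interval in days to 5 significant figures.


interval = 70.168 / 4.9064 = 14.301 days
Therefore the irrigation interval = 14.301 days.


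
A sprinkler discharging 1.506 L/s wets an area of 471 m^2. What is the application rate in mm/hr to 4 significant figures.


Approach: apply the application rate relation, rate = (Q/A)*3600.
rate = (1.506 / 471) * 3600 = 11.51 mm/hr
Therefore the application rate = 11.51 mm/hr.


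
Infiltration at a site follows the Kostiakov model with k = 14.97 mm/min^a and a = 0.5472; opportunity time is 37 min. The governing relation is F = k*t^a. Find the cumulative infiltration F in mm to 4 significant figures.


F = 14.97 * 37^0.5472 = 108.0 mm
Therefore the cumulative infiltration F = 108.0 mm.


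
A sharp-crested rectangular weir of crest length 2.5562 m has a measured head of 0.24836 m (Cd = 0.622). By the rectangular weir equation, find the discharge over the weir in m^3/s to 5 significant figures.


Approach: apply the rectangular weir equation, Q = (2/3)*Cd*L*sqrt(2g)*H^1.5.
Q = (2/3)*0.622*2.5562*sqrt(2*9.81)*0.24836^1.5 = 0.58112 m^3/s
Therefore the discharge over the weir = 0.58112 m^3/s.


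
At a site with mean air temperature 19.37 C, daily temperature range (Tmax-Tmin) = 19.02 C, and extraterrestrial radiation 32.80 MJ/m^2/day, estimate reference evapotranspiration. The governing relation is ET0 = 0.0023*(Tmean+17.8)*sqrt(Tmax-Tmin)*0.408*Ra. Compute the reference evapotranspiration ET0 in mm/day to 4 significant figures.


ET0 = 0.0023*(19.37+17.8)*sqrt(19.02)*0.408*32.80 = 4.990 mm/day
Therefore the reference evapotranspiration ET0 = 4.990 mm/day.


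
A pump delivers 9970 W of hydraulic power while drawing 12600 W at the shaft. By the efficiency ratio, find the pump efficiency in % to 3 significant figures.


Approach: apply the efficiency ratio, eta = (P_out/P_in)*100.
eta = (9970 / 12600) * 100 = 79.1 %
Therefore the pump efficiency = 79.1 %.


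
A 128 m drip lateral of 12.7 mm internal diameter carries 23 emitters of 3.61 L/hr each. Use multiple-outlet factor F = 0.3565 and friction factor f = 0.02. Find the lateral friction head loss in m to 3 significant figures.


Approach: apply Darcy-Weisbach with the multiple-outlet F-factor, Q = n*q/(3600*1000) m^3/s; v = Q/A; hf = F*f*(L/D)*(v^2/(2g)).
Q = 23*3.61/(3600*1000) = 2.3064e-05 m^3/s
A = pi*(12.7e-3/2)^2 = 1.2668e-04 m^2, so v = Q/A = 0.18207 m/s
hf = 0.3565*0.02*(128/0.0127)*(0.18207^2/(2*9.81)) = 0.121 m
Therefore the lateral friction head loss = 0.121 m.


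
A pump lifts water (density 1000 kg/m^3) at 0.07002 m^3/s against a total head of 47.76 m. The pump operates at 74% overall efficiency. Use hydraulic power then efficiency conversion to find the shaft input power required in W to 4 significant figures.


Approach: apply hydraulic power then efficiency conversion, P = rho*g*Q*H; P_in = P/eta.
Step 1 — hydraulic power (P = rho*g*Q*H):
  P = 1000 * 9.81 * 0.07002 * 47.76 = 32806.2 W
Step 2 — input power: P_in = P/eta = 32806.2 / 0.74 = 44330 W
Therefore the shaft input power required = 44330 W.


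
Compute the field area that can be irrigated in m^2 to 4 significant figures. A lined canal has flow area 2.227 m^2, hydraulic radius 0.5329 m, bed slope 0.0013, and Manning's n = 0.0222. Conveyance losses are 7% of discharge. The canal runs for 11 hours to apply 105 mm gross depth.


Approach: apply Manning's equation with a conveyance and depth budget, Q = (1/n)*A*R^(2/3)*S^(1/2); Q_field = Q*(1-loss); Area = Q_field*t/(d/1000).
Step 1 — canal discharge (Manning's equation):
  Q = (1/0.0222) * 2.227 * 0.5329^(2/3) * 0.0013^(1/2) = 2.37740 m^3/s
Step 2 — delivered flow: Q_field = 2.37740*(1 - 7/100) = 2.21098 m^3/s
Step 3 — volume delivered: V = 2.21098 * 11*3600 = 87555.0 m^3
Step 4 — area served: A = V / (depth/1000) = 87555.0 / 0.105 = 833900 m^2
Therefore the field area that can be irrigated = 833900 m^2.


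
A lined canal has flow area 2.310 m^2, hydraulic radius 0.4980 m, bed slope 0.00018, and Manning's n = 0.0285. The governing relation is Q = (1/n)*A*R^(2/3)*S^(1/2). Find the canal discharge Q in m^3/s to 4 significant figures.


Q = (1/0.0285) * 2.310 * 0.4980^(2/3) * 0.00018^(1/2) = 0.6832 m^3/s
Therefore the canal discharge Q = 0.6832 m^3/s.


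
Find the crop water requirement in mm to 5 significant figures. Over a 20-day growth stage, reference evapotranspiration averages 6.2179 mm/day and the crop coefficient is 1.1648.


Approach: apply the crop water requirement relation, CWR = ET0 * Kc * days.
CWR = 6.2179 * 1.1648 * 20 = 144.85 mm
Therefore the crop water requirement = 144.85 mm.


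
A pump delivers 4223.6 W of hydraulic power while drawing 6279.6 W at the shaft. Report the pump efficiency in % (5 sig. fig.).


Approach: apply the efficiency ratio, eta = (P_out/P_in)*100.
eta = (4223.6 / 6279.6) * 100 = 67.259 %
Therefore the pump efficiency = 67.259 %.


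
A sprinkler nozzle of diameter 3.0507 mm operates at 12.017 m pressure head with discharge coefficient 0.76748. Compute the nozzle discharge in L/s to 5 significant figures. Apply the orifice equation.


Approach: apply the orifice equation, Q = Cd*A*sqrt(2*g*h), A = pi*(d/2)^2.
A = pi*(3.0507e-3/2)^2 = 7.309520e-06 m^2
Q = 0.76748 * 7.309520e-06 * sqrt(2*9.81*12.017) * 1000 = 0.086140 L/s
Therefore the nozzle discharge = 0.086140 L/s.


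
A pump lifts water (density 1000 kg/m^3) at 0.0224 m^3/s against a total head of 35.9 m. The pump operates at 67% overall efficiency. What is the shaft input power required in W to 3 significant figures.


Approach: apply hydraulic power then efficiency conversion, P = rho*g*Q*H; P_in = P/eta.
Step 1 — hydraulic power (P = rho*g*Q*H):
  P = 1000 * 9.81 * 0.0224 * 35.9 = 7888.8 W
Step 2 — input power: P_in = P/eta = 7888.8 / 0.67 = 11800 W
Therefore the shaft input power required = 11800 W.


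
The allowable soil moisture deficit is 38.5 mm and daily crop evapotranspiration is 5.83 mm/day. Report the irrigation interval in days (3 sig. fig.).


Approach: apply the irrigation interval relation, interval = SMD / ETc.
interval = 38.5 / 5.83 = 6.60 days
Therefore the irrigation interval = 6.60 days.


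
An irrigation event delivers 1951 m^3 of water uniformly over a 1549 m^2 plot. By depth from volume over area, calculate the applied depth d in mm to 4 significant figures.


Approach: apply depth from volume over area, d = (V/A)*1000.
d = (1951 / 1549) * 1000 = 1260 mm
Therefore the applied depth d = 1260 mm.


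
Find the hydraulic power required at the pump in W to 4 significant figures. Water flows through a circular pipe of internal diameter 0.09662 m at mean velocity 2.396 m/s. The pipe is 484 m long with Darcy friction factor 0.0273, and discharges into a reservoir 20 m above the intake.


Approach: apply continuity + Darcy-Weisbach + hydraulic power, Q = A*v; hf = f*(L/D)*(v^2/(2g)); H = static + hf; P = rho*g*Q*H.
Step 1 — flow rate (continuity, Q = A*v):
  A = pi*(0.09662/2)^2 = 0.00733203 m^2
  Q = 0.00733203 * 2.396 = 0.0175675 m^3/s
Step 2 — friction head loss (Darcy-Weisbach):
  hf = 0.0273 * (484/0.09662) * (2.396^2 / (2*9.81))
  hf = 40.0143 m
Step 3 — total head: H = 20 + 40.0143 = 60.0143 m
Step 4 — hydraulic power (P = rho*g*Q*H):
  P = 1000 * 9.81 * 0.0175675 * 60.0143 = 10340 W
Therefore the hydraulic power required at the pump = 10340 W.


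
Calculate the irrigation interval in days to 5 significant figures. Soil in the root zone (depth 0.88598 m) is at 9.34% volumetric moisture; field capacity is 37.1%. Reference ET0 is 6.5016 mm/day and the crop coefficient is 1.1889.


Approach: apply soil-water budget scheduling, SMD = (FC-theta)/100*depth*1000; ETc = ET0*Kc; interval = SMD/ETc.
Step 1 — soil moisture deficit:
  SMD = (37.1 - 9.34)/100 * 0.88598 * 1000 = 245.9480 mm
Step 2 — daily crop ET (ETc = ET0*Kc):
  ETc = 6.5016 * 1.1889 = 7.729752 mm/day
Step 3 — irrigation interval (SMD/ETc):
  interval = 245.9480 / 7.729752 = 31.818 days
Therefore the irrigation interval = 31.818 days.


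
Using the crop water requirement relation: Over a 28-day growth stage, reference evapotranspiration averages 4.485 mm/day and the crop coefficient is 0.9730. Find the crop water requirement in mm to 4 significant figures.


Approach: apply the crop water requirement relation, CWR = ET0 * Kc * days.
CWR = 4.485 * 0.9730 * 28 = 122.2 mm
Therefore the crop water requirement = 122.2 mm.


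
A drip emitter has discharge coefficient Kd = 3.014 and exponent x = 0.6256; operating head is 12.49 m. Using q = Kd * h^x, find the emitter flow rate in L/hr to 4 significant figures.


q = 3.014 * 12.49^0.6256 = 14.63 L/hr
Therefore the emitter flow rate = 14.63 L/hr.


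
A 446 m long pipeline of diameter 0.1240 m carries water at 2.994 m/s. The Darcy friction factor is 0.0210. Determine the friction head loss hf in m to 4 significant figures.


Approach: apply the Darcy-Weisbach equation, hf = f*(L/D)*(v^2/(2g)).
hf = 0.0210 * (446/0.1240) * (2.994^2 / (2*9.81))
hf = 34.51 m
Therefore the friction head loss hf = 34.51 m.


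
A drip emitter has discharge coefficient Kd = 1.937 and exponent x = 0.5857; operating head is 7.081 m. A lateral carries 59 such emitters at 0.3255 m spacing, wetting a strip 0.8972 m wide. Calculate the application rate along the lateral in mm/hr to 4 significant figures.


Approach: apply the emitter equation with a lateral mass balance, q = Kd*h^x; Q = n*q; rate = Q/(n*spacing*width).
Step 1 — single emitter flow (q = Kd*h^x):
  q = 1.937 * 7.081^0.5857 = 6.09579 L/hr
Step 2 — total lateral flow: Q = 59 * 6.09579 = 359.652 L/hr
Step 3 — wetted area: A = 59 * 0.3255 * 0.8972 = 17.2303 m^2
Step 4 — application rate: Q/A = 359.652/17.2303 = 20.87 mm/hr
Therefore the application rate along the lateral = 20.87 mm/hr.


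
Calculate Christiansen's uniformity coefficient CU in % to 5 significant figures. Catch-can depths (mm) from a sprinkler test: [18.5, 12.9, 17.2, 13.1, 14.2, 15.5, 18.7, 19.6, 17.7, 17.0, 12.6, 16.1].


Approach: apply Christiansen's uniformity coefficient, CU = (1 - mean_abs_deviation/mean)*100.
mean = 16.09167 mm
mean |d_i - mean| = 2.026389 mm
CU = (1 - 2.026389/16.09167)*100 = 87.407 %
Therefore Christiansen's uniformity coefficient CU = 87.407 %.


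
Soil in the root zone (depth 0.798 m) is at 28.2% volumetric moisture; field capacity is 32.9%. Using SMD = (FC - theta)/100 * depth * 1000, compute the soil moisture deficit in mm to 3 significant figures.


SMD = (32.9 - 28.2)/100 * 0.798 * 1000 = 37.5 mm
Therefore the soil moisture deficit = 37.5 mm.


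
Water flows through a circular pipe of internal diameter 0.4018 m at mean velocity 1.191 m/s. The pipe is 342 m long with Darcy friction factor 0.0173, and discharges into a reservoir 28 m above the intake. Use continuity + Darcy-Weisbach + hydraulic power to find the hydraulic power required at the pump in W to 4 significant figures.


Approach: apply continuity + Darcy-Weisbach + hydraulic power, Q = A*v; hf = f*(L/D)*(v^2/(2g)); H = static + hf; P = rho*g*Q*H.
Step 1 — flow rate (continuity, Q = A*v):
  A = pi*(0.4018/2)^2 = 0.126797 m^2
  Q = 0.126797 * 1.191 = 0.151015 m^3/s
Step 2 — friction head loss (Darcy-Weisbach):
  hf = 0.0173 * (342/0.4018) * (1.191^2 / (2*9.81))
  hf = 1.06460 m
Step 3 — total head: H = 28 + 1.06460 = 29.0646 m
Step 4 — hydraulic power (P = rho*g*Q*H):
  P = 1000 * 9.81 * 0.151015 * 29.0646 = 43060 W
Therefore the hydraulic power required at the pump = 43060 W.


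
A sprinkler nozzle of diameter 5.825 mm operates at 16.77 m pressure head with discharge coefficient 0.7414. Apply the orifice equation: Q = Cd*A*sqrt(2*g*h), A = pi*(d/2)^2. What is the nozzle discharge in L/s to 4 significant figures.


A = pi*(5.825e-3/2)^2 = 2.66491e-05 m^2
Q = 0.7414 * 2.66491e-05 * sqrt(2*9.81*16.77) * 1000 = 0.3584 L/s
Therefore the nozzle discharge = 0.3584 L/s.


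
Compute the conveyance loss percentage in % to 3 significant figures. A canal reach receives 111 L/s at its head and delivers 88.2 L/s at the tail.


Approach: apply the conveyance loss ratio, loss% = ((Q_head - Q_tail)/Q_head)*100.
loss = ((111 - 88.2)/111)*100 = 20.5 %
Therefore the conveyance loss percentage = 20.5 %.


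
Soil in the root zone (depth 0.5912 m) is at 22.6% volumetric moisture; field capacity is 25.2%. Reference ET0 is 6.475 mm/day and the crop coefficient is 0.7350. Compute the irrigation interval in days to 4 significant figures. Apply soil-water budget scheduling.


Approach: apply soil-water budget scheduling, SMD = (FC-theta)/100*depth*1000; ETc = ET0*Kc; interval = SMD/ETc.
Step 1 — soil moisture deficit:
  SMD = (25.2 - 22.6)/100 * 0.5912 * 1000 = 15.3712 mm
Step 2 — daily crop ET (ETc = ET0*Kc):
  ETc = 6.475 * 0.7350 = 4.75913 mm/day
Step 3 — irrigation interval (SMD/ETc):
  interval = 15.3712 / 4.75913 = 3.230 days
Therefore the irrigation interval = 3.230 days.


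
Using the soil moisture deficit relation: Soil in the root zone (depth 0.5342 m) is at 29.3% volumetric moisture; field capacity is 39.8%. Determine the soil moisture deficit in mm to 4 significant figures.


Approach: apply the soil moisture deficit relation, SMD = (FC - theta)/100 * depth * 1000.
SMD = (39.8 - 29.3)/100 * 0.5342 * 1000 = 56.09 mm
Therefore the soil moisture deficit = 56.09 mm.


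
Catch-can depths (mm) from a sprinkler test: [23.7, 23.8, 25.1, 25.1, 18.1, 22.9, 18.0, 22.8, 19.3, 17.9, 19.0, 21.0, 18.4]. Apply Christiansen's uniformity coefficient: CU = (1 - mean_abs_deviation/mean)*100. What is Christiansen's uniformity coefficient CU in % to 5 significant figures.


mean = 21.16154 mm
mean |d_i - mean| = 2.527811 mm
CU = (1 - 2.527811/21.16154)*100 = 88.055 %
Therefore Christiansen's uniformity coefficient CU = 88.055 %.


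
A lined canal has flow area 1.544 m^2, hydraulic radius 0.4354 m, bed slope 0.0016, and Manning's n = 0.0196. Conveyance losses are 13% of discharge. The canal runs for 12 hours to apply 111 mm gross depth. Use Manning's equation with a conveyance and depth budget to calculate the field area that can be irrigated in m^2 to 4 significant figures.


Approach: apply Manning's equation with a conveyance and depth budget, Q = (1/n)*A*R^(2/3)*S^(1/2); Q_field = Q*(1-loss); Area = Q_field*t/(d/1000).
Step 1 — canal discharge (Manning's equation):
  Q = (1/0.0196) * 1.544 * 0.4354^(2/3) * 0.0016^(1/2) = 1.81013 m^3/s
Step 2 — delivered flow: Q_field = 1.81013*(1 - 13/100) = 1.57481 m^3/s
Step 3 — volume delivered: V = 1.57481 * 12*3600 = 68032.0 m^3
Step 4 — area served: A = V / (depth/1000) = 68032.0 / 0.111 = 612900 m^2
Therefore the field area that can be irrigated = 612900 m^2.


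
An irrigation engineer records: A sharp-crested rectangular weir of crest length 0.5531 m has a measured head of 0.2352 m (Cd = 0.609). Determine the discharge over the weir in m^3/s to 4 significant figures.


Approach: apply the rectangular weir equation, Q = (2/3)*Cd*L*sqrt(2g)*H^1.5.
Q = (2/3)*0.609*0.5531*sqrt(2*9.81)*0.2352^1.5 = 0.1135 m^3/s
Therefore the discharge over the weir = 0.1135 m^3/s.


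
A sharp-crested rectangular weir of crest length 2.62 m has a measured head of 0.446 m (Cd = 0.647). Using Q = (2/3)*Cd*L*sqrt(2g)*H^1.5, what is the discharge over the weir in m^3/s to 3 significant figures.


Q = (2/3)*0.647*2.62*sqrt(2*9.81)*0.446^1.5 = 1.49 m^3/s
Therefore the discharge over the weir = 1.49 m^3/s.


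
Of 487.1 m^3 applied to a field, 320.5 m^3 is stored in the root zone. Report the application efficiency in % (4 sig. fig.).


Approach: apply the application efficiency ratio, Ea = (stored/applied)*100.
Ea = (320.5/487.1)*100 = 65.80 %
Therefore the application efficiency = 65.80 %.


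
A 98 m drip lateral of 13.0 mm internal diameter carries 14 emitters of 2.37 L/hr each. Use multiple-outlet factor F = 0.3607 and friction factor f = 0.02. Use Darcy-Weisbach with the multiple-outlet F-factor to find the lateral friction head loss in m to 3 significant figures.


Approach: apply Darcy-Weisbach with the multiple-outlet F-factor, Q = n*q/(3600*1000) m^3/s; v = Q/A; hf = F*f*(L/D)*(v^2/(2g)).
Q = 14*2.37/(3600*1000) = 9.2167e-06 m^3/s
A = pi*(13.0e-3/2)^2 = 1.3273e-04 m^2, so v = Q/A = 0.069438 m/s
hf = 0.3607*0.02*(98/0.0130)*(0.069438^2/(2*9.81)) = 0.0134 m
Therefore the lateral friction head loss = 0.0134 m.


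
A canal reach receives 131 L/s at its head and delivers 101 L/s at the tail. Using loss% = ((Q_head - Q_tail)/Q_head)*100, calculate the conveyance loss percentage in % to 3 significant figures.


loss = ((131 - 101)/131)*100 = 22.9 %
Therefore the conveyance loss percentage = 22.9 %.


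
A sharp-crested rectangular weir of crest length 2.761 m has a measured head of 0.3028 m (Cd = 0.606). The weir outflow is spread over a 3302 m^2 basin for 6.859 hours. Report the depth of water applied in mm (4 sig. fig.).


Approach: apply the rectangular weir equation with a volume-to-depth conversion, Q = (2/3)*Cd*L*sqrt(2g)*H^1.5; d = Q*t/A * 1000.
Step 1 — weir discharge:
  Q = (2/3)*0.606*2.761*sqrt(2*9.81)*0.3028^1.5 = 0.823249 m^3/s
Step 2 — volume: V = 0.823249 * 6.859*3600 = 20328.0 m^3
Step 3 — depth: d = V/A * 1000 = 20328.0/3302 * 1000 = 6156 mm
Therefore the depth of water applied = 6156 mm.


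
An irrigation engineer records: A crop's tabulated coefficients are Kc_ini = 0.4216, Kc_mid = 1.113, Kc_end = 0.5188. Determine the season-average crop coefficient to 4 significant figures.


Approach: apply a simple seasonal average, Kc_avg = (Kc_ini + Kc_mid + Kc_end)/3.
Kc_avg = (0.4216 + 1.113 + 0.5188)/3 = 0.6845
Therefore the season-average crop coefficient = 0.6845.


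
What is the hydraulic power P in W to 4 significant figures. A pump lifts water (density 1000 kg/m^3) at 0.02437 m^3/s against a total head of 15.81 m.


Approach: apply the hydraulic power relation, P = rho*g*Q*H.
P = 1000 * 9.81 * 0.02437 * 15.81 = 3780 W
Therefore the hydraulic power P = 3780 W.


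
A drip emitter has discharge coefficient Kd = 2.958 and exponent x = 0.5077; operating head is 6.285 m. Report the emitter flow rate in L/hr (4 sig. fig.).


Approach: apply the emitter characteristic equation, q = Kd * h^x.
q = 2.958 * 6.285^0.5077 = 7.521 L/hr
Therefore the emitter flow rate = 7.521 L/hr.


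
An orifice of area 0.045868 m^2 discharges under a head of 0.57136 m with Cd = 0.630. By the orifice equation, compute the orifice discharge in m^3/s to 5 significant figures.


Approach: apply the orifice equation, Q = Cd*A*sqrt(2*g*h).
Q = 0.630 * 0.045868 * sqrt(2*9.81*0.57136) = 0.096751 m^3/s
Therefore the orifice discharge = 0.096751 m^3/s.


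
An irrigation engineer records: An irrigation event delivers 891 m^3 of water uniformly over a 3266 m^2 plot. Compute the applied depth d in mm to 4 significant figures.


Approach: apply depth from volume over area, d = (V/A)*1000.
d = (891 / 3266) * 1000 = 272.8 mm
Therefore the applied depth d = 272.8 mm.


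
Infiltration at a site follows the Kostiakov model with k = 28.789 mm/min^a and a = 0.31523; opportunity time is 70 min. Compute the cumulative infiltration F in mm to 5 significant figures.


Approach: apply the Kostiakov infiltration equation, F = k*t^a.
F = 28.789 * 70^0.31523 = 109.86 mm
Therefore the cumulative infiltration F = 109.86 mm.


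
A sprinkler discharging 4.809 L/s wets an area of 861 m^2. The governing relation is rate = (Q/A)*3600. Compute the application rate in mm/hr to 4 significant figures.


rate = (4.809 / 861) * 3600 = 20.11 mm/hr
Therefore the application rate = 20.11 mm/hr.


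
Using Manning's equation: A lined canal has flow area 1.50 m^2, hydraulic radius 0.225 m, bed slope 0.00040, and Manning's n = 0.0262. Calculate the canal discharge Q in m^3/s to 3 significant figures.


Approach: apply Manning's equation, Q = (1/n)*A*R^(2/3)*S^(1/2).
Q = (1/0.0262) * 1.50 * 0.225^(2/3) * 0.00040^(1/2) = 0.424 m^3/s
Therefore the canal discharge Q = 0.424 m^3/s.


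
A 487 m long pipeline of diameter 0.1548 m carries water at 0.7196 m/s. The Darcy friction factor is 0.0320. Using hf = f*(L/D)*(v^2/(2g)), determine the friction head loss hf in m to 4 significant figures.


hf = 0.0320 * (487/0.1548) * (0.7196^2 / (2*9.81))
hf = 2.657 m
Therefore the friction head loss hf = 2.657 m.


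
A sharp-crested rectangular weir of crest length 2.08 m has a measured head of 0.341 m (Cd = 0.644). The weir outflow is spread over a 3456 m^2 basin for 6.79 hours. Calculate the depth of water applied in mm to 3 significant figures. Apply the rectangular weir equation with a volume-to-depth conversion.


Approach: apply the rectangular weir equation with a volume-to-depth conversion, Q = (2/3)*Cd*L*sqrt(2g)*H^1.5; d = Q*t/A * 1000.
Step 1 — weir discharge:
  Q = (2/3)*0.644*2.08*sqrt(2*9.81)*0.341^1.5 = 0.78766 m^3/s
Step 2 — volume: V = 0.78766 * 6.79*3600 = 19254 m^3
Step 3 — depth: d = V/A * 1000 = 19254/3456 * 1000 = 5570 mm
Therefore the depth of water applied = 5570 mm.


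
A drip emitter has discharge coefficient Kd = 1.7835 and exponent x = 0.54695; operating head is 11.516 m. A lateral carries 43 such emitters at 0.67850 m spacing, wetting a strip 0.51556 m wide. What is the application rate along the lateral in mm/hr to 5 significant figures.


Approach: apply the emitter equation with a lateral mass balance, q = Kd*h^x; Q = n*q; rate = Q/(n*spacing*width).
Step 1 — single emitter flow (q = Kd*h^x):
  q = 1.7835 * 11.516^0.54695 = 6.788160 L/hr
Step 2 — total lateral flow: Q = 43 * 6.788160 = 291.8909 L/hr
Step 3 — wetted area: A = 43 * 0.67850 * 0.51556 = 15.04172 m^2
Step 4 — application rate: Q/A = 291.8909/15.04172 = 19.405 mm/hr
Therefore the application rate along the lateral = 19.405 mm/hr.
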